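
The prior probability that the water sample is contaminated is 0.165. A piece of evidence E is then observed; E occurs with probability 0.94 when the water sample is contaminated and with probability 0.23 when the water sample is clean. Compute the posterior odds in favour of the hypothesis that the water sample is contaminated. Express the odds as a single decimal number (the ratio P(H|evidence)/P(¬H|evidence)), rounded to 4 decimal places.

Posterior odds ≈ 0.8076

Prior odds = 0.165/(1−0.165) = 0.19760.
Likelihood ratio for E = 0.94/0.23 = 4.0870.
Posterior odds = prior odds × LR = 0.80760.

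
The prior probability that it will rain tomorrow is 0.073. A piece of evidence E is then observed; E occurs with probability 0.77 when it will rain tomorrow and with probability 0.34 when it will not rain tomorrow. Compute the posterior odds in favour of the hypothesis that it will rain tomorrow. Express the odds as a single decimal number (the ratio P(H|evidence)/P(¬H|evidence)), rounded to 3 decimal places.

Posterior odds ≈ 0.178

Prior odds = 0.073/(1−0.073) = 0.078749.
Likelihood ratio for E = 0.77/0.34 = 2.2647.
Posterior odds = prior odds × LR = 0.17834.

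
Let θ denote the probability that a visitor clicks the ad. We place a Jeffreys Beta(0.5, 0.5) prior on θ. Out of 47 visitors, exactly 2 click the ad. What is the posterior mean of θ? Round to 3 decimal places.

Posterior mean ≈ 0.052

Observing 2 successes and 45 failures updates Beta(0.5, 0.5) by adding the success and failure counts to the two shape parameters: α = 0.5+2 = 2.5, β = 0.5+45 = 45.5.
E[θ | data] = 2.5/(2.5+45.5) = 0.052.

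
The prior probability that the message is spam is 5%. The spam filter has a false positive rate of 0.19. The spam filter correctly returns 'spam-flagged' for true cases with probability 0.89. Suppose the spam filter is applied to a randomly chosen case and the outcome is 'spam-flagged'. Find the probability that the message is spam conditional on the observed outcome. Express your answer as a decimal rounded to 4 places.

P(H | E) ≈ 0.1978

Let H be the event that the message is spam. P(H) = 0.05, so P(¬H) = 0.95. With E the 'spam-flagged' result, P(E|H) = 0.89 and P(E|¬H) = 0.19.
P(E) = 0.89·0.05 + 0.19·0.95 = 0.044500 + 0.18050 = 0.22500.
By Bayes' theorem, P(H|E) = 0.044500 / 0.22500 = 0.1978.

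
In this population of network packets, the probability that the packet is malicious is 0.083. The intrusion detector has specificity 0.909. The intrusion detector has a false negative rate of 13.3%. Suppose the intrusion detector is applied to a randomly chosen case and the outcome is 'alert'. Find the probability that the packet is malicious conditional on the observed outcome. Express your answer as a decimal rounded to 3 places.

Let H be the event that the packet is malicious. P(H) = 0.083, so P(¬H) = 0.917. With E the 'alert' result, P(E|H) = 0.867 and P(E|¬H) = 0.091.
P(E) = 0.867·0.083 + 0.091·0.917 = 0.071961 + 0.083447 = 0.15541.
By Bayes' theorem, P(H|E) = 0.071961 / 0.15541 = 0.463.

P(H | E) ≈ 0.463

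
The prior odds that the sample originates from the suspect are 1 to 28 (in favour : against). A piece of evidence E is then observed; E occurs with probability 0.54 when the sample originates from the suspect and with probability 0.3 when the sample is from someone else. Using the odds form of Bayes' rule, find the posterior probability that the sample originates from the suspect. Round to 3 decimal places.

Posterior probability ≈ 0.060

Prior odds = 1/28 = 0.035714. In log-odds, ln(0.035714) = -3.3322.
Add log likelihood ratio: ln(1.8000) = 0.58779.
Posterior log-odds = -2.7444, so posterior odds = exp(-2.7444) = 0.064286. Converting, P(H|E) = 0.064286/1.0643 = 0.060.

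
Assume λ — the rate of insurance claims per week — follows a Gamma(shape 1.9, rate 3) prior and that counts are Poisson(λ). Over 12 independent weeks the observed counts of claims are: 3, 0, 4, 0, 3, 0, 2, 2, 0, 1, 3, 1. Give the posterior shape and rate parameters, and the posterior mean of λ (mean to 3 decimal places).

Posterior: Gamma(shape=20.9, rate=15); mean ≈ 1.393

Total count ∑xᵢ = 19 over n = 12 weeks.
Gamma is conjugate to the Poisson likelihood: posterior is Gamma(shape = 1.9+19 = 20.9, rate = 3+12 = 15).
E[λ | data] = 20.9/15 = 1.393.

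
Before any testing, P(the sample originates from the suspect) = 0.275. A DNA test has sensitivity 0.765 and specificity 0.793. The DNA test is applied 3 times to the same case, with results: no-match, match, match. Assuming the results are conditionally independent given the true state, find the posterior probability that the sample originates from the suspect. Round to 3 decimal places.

Posterior P(H) ≈ 0.606

With H the event that the sample originates from the suspect, the joint likelihood of the observed sequence is P(data|H) = 0.235·0.765·0.765 = 0.13753 and P(data|¬H) = 0.793·0.207·0.207 = 0.033979.
Bayes: P(H|data) = 0.275·0.13753 / (0.275·0.13753 + 0.725·0.033979) = 0.037820/0.062455 = 0.6056.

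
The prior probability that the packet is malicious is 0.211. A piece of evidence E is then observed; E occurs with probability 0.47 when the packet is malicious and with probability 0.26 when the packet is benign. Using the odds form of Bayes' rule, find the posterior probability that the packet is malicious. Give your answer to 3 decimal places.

Posterior probability ≈ 0.326

Prior odds = 0.211/(1−0.211) = 0.26743.
Likelihood ratio for E = 0.47/0.26 = 1.8077.
Posterior odds = prior odds × LR = 0.48343.
Posterior probability = odds/(1+odds) = 0.48343/1.4834 = 0.326.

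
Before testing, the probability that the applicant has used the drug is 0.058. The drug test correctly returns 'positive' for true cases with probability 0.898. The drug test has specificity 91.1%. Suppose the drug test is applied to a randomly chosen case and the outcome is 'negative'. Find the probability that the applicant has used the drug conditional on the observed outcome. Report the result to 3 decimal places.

P(H | E) ≈ 0.007

Let H be the event that the applicant has used the drug. P(H) = 0.058, so P(¬H) = 0.942. With E the 'negative' result, P(E|H) = 0.102 and P(E|¬H) = 0.911.
P(E) = 0.102·0.058 + 0.911·0.942 = 0.0059160 + 0.85816 = 0.86408.
By Bayes' theorem, P(H|E) = 0.0059160 / 0.86408 = 0.007.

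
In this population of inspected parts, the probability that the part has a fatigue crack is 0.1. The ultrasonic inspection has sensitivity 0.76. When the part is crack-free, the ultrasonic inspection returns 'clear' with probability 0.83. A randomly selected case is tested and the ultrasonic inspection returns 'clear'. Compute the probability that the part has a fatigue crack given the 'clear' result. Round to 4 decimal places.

Let H be the event that the part has a fatigue crack. P(H) = 0.1, so P(¬H) = 0.9. With E the 'clear' result, P(E|H) = 0.24 and P(E|¬H) = 0.83.
P(E) = 0.24·0.1 + 0.83·0.9 = 0.024000 + 0.74700 = 0.77100.
By Bayes' theorem, P(H|E) = 0.024000 / 0.77100 = 0.0311.

P(H | E) ≈ 0.0311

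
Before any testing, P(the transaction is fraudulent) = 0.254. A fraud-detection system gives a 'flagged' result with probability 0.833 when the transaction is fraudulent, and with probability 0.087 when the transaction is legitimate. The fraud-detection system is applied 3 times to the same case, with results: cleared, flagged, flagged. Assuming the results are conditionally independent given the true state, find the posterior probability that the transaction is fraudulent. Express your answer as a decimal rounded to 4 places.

Posterior P(H) ≈ 0.8510

Let H be the event that the transaction is fraudulent; start with P(H) = 0.254. P('flagged'|H) = 0.833, P('flagged'|¬H) = 0.087.
Update on result 1 ('cleared'): P(H) ← 0.167·0.2540 / (0.167·0.2540 + 0.913·0.7460) = 0.042418/0.72352 = 0.0586.
Update on result 2 ('flagged'): P(H) ← 0.833·0.0586 / (0.833·0.0586 + 0.087·0.9414) = 0.048837/0.13074 = 0.3736.
Update on result 3 ('flagged'): P(H) ← 0.833·0.3736 / (0.833·0.3736 + 0.087·0.6264) = 0.31117/0.36567 = 0.8510.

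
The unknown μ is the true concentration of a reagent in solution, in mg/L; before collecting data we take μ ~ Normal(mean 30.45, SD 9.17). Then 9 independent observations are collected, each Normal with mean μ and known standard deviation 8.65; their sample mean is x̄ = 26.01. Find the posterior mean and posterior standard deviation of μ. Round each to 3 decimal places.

Posterior mean ≈ 26.409; posterior SD ≈ 2.751

Prior precision 1/τ₀² = 1/9.17² = 0.0118922; data precision n/σ² = 9/8.65² = 0.120285.
Posterior precision = 0.0118922 + 0.120285 = 0.132177, giving posterior SD = 1/√0.132177 = 2.751.
Posterior mean = (0.0118922·30.45 + 0.120285·26.01) / 0.132177 = 26.409.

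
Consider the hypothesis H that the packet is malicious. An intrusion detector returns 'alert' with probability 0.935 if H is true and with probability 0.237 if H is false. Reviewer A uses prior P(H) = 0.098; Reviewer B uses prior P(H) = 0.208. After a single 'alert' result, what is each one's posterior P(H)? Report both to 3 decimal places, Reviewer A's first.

The likelihood ratio for an 'alert' result is 0.935/0.237 = 3.9451.
Reviewer A: prior odds 0.098/0.902 = 0.10865; posterior odds 0.42863; posterior probability 0.300.
Reviewer B: prior odds 0.208/0.792 = 0.26263; posterior odds 1.0361; posterior probability 0.509.

Reviewer A: 0.300; Reviewer B: 0.509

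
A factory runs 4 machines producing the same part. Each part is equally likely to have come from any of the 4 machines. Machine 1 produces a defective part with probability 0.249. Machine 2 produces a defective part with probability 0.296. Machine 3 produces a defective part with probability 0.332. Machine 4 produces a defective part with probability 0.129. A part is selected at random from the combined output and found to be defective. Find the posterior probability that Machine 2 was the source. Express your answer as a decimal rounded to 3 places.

Posterior probability ≈ 0.294

P(defective|M1) = 0.249; P(defective|M2) = 0.296; P(defective|M3) = 0.332; P(defective|M4) = 0.129.
Prior × likelihood for each source: 0.25·0.249=0.06225, 0.25·0.296=0.07400, 0.25·0.332=0.08300, 0.25·0.129=0.03225. Summing gives P(defective) = 0.25150.
P(Machine 2 | defective) = 0.07400 / 0.25150 = 0.294.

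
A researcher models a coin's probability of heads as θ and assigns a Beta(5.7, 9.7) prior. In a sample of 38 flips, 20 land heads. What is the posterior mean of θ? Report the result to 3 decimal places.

Observing 20 successes and 18 failures updates Beta(5.7, 9.7) by adding the success and failure counts to the two shape parameters: α = 5.7+20 = 25.7, β = 9.7+18 = 27.7.
E[θ | data] = 25.7/(25.7+27.7) = 0.481.

Posterior mean ≈ 0.481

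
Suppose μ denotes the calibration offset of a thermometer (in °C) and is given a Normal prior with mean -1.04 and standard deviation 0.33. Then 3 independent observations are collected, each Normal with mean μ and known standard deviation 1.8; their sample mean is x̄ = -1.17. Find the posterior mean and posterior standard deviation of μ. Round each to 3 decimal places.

With known σ, the Normal prior is conjugate. Weight on the data is w = (n/σ²)/(n/σ² + 1/τ₀²) = 0.925926/(0.925926+9.18274) = 0.091597.
Posterior mean = w·x̄ + (1−w)·μ₀ = 0.091597·-1.17 + 0.90840·-1.04 = -1.052. Posterior variance = 1/(0.925926+9.18274) = 0.0989251, so SD = 0.315.

Posterior mean ≈ -1.052; posterior SD ≈ 0.315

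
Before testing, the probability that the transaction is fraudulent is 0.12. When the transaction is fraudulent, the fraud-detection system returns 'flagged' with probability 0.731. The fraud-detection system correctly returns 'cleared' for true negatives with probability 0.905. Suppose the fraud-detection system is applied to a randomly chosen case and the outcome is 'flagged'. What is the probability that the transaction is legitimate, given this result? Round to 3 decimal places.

Let H be the event that the transaction is fraudulent. P(H) = 0.12, so P(¬H) = 0.88. With E the 'flagged' result, P(E|H) = 0.731 and P(E|¬H) = 0.095.
P(E) = 0.731·0.12 + 0.095·0.88 = 0.087720 + 0.083600 = 0.17132.
By Bayes' theorem, P(H|E) = 0.087720 / 0.17132 = 0.512. Hence P(¬H|E) = 1 − 0.512 = 0.488.

P(¬H | E) ≈ 0.488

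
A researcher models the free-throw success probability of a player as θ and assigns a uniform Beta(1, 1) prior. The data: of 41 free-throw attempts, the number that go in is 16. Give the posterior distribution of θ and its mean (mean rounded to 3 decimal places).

Posterior: Beta(17, 26); mean ≈ 0.395

Observing 16 successes and 25 failures updates Beta(1, 1) by adding the success and failure counts to the two shape parameters: α = 1+16 = 17, β = 1+25 = 26.
Posterior mean = α/(α+β) = 17/43 = 0.395.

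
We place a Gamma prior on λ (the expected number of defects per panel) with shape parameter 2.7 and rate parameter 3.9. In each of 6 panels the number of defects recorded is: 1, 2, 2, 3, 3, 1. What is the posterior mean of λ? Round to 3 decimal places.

Posterior mean ≈ 1.485

Total count ∑xᵢ = 12 over n = 6 panels.
Gamma is conjugate to the Poisson likelihood: posterior is Gamma(shape = 2.7+12 = 14.7, rate = 3.9+6 = 9.9).
E[λ | data] = 14.7/9.9 = 1.485.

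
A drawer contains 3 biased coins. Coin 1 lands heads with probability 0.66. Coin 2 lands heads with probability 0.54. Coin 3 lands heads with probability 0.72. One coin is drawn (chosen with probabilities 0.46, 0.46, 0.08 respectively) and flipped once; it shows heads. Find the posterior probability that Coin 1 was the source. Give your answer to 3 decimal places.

Posterior probability ≈ 0.498

Tabulate prior·likelihood by source: [1] prior 0.46, lik 0.66, product 0.3036; [2] prior 0.46, lik 0.54, product 0.2484; [3] prior 0.08, lik 0.72, product 0.05760.
Normalizing constant = 0.60960; the posterior for Coin 1 is its product over the sum, 0.3036/0.60960 = 0.498.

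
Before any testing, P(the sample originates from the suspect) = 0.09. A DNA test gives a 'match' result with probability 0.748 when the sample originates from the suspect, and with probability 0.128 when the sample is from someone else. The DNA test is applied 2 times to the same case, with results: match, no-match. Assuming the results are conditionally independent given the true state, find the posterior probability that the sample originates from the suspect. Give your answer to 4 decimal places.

Posterior P(H) ≈ 0.1431

With H the event that the sample originates from the suspect, the joint likelihood of the observed sequence is P(data|H) = 0.748·0.252 = 0.18850 and P(data|¬H) = 0.128·0.872 = 0.11162.
Bayes: P(H|data) = 0.09·0.18850 / (0.09·0.18850 + 0.91·0.11162) = 0.016965/0.11854 = 0.1431.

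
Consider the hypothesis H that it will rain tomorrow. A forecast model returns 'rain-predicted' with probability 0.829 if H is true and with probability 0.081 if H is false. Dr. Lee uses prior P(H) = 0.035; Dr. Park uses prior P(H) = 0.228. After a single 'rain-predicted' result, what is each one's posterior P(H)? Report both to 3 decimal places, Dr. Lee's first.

P('+'|H) = 0.829, P('+'|¬H) = 0.081.
Dr. Lee: numerator 0.829·0.035 = 0.029015; evidence = 0.029015+0.081·0.965 = 0.10718; posterior = 0.271.
Dr. Park: numerator 0.829·0.228 = 0.18901; evidence = 0.18901+0.081·0.772 = 0.25154; posterior = 0.751.

Dr. Lee: 0.271; Dr. Park: 0.751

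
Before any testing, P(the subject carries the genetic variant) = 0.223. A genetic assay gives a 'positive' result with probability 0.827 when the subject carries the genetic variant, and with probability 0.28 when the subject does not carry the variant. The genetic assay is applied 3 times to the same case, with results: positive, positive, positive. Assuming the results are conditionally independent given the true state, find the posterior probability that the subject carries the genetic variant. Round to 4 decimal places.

With H the event that the subject carries the genetic variant, the joint likelihood of the observed sequence is P(data|H) = 0.827·0.827·0.827 = 0.56561 and P(data|¬H) = 0.28·0.28·0.28 = 0.021952.
Bayes: P(H|data) = 0.223·0.56561 / (0.223·0.56561 + 0.777·0.021952) = 0.12613/0.14319 = 0.8809.

Posterior P(H) ≈ 0.8809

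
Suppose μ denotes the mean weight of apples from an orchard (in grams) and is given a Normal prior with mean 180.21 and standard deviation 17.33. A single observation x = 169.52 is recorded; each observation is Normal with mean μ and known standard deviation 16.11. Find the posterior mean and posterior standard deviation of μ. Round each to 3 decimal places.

Posterior mean ≈ 174.476; posterior SD ≈ 11.799

With known σ, the Normal prior is conjugate. Weight on the data is w = (n/σ²)/(n/σ² + 1/τ₀²) = 0.00385309/(0.00385309+0.00332968) = 0.53643.
Posterior mean = w·x̄ + (1−w)·μ₀ = 0.53643·169.52 + 0.46357·180.21 = 174.476. Posterior variance = 1/(0.00385309+0.00332968) = 139.222, so SD = 11.799.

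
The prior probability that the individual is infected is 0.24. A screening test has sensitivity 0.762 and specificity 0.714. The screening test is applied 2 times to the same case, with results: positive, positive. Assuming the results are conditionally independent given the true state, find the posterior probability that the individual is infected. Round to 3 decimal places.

Posterior P(H) ≈ 0.692

Let H be the event that the individual is infected; start with P(H) = 0.24. P('positive'|H) = 0.762, P('positive'|¬H) = 0.286.
Update on result 1 ('positive'): P(H) ← 0.762·0.2400 / (0.762·0.2400 + 0.286·0.7600) = 0.18288/0.40024 = 0.4569.
Update on result 2 ('positive'): P(H) ← 0.762·0.4569 / (0.762·0.4569 + 0.286·0.5431) = 0.34818/0.50350 = 0.6915.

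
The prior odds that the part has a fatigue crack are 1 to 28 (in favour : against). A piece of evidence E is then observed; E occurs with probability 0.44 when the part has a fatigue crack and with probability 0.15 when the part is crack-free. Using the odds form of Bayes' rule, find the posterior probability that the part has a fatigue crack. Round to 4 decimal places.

Posterior probability ≈ 0.0948

Prior odds = 1/28 = 0.035714.
Likelihood ratio for E = 0.44/0.15 = 2.9333.
Posterior odds = prior odds × LR = 0.10476.
Posterior probability = odds/(1+odds) = 0.10476/1.1048 = 0.0948.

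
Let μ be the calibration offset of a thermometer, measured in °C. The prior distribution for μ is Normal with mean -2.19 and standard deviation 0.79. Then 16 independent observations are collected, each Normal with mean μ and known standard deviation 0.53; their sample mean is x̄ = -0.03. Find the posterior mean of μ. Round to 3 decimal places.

With known σ, the Normal prior is conjugate. Weight on the data is w = (n/σ²)/(n/σ² + 1/τ₀²) = 56.9598/(56.9598+1.60231) = 0.97264.
Posterior mean = w·x̄ + (1−w)·μ₀ = 0.97264·-0.03 + 0.027361·-2.19 = -0.089.

Posterior mean ≈ -0.089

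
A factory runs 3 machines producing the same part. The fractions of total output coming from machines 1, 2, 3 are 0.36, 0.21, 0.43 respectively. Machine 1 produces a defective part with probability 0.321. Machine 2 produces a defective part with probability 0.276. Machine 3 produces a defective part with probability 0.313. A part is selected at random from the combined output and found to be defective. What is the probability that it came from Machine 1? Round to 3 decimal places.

Posterior probability ≈ 0.375

Tabulate prior·likelihood by source: [1] prior 0.36, lik 0.321, product 0.1156; [2] prior 0.21, lik 0.276, product 0.05796; [3] prior 0.43, lik 0.313, product 0.1346.
Normalizing constant = 0.30811; the posterior for Machine 1 is its product over the sum, 0.1156/0.30811 = 0.375.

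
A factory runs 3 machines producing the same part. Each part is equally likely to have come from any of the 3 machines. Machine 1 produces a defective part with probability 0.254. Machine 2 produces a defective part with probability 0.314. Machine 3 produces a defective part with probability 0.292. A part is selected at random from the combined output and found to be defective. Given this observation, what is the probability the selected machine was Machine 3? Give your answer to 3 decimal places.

Tabulate prior·likelihood by source: [1] prior 0.333333, lik 0.254, product 0.08467; [2] prior 0.333333, lik 0.314, product 0.1047; [3] prior 0.333333, lik 0.292, product 0.09733.
Normalizing constant = 0.28667; the posterior for Machine 3 is its product over the sum, 0.09733/0.28667 = 0.340.

Posterior probability ≈ 0.340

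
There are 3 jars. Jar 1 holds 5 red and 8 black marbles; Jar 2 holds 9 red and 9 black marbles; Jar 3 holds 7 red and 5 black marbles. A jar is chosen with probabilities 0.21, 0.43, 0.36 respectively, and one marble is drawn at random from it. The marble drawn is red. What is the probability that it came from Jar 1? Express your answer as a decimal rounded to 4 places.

Posterior probability ≈ 0.1597

P(red|Jar 1) = 0.3846; P(red|Jar 2) = 0.5; P(red|Jar 3) = 0.5833.
Prior × likelihood for each source: 0.21·0.3846=0.08077, 0.43·0.5=0.2150, 0.36·0.5833=0.2100. Summing gives P(red) = 0.50577.
P(Jar 1 | red) = 0.08077 / 0.50577 = 0.1597.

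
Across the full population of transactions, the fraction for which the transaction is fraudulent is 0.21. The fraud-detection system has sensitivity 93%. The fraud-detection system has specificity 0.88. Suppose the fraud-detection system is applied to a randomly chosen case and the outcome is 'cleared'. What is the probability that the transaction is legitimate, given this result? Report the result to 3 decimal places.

Let H be the event that the transaction is fraudulent. P(H) = 0.21, so P(¬H) = 0.79. With E the 'cleared' result, P(E|H) = 0.07 and P(E|¬H) = 0.88.
P(E) = 0.07·0.21 + 0.88·0.79 = 0.014700 + 0.69520 = 0.70990.
By Bayes' theorem, P(H|E) = 0.014700 / 0.70990 = 0.021. Hence P(¬H|E) = 1 − 0.021 = 0.979.

P(¬H | E) ≈ 0.979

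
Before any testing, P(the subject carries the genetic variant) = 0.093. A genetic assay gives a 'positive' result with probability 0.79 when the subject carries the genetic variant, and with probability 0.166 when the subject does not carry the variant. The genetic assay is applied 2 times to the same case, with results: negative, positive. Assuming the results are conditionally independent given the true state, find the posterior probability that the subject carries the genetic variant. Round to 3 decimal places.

Posterior P(H) ≈ 0.109

Let H be the event that the subject carries the genetic variant; start with P(H) = 0.093. P('positive'|H) = 0.79, P('positive'|¬H) = 0.166.
Update on result 1 ('negative'): P(H) ← 0.21·0.0930 / (0.21·0.0930 + 0.834·0.9070) = 0.019530/0.77597 = 0.0252.
Update on result 2 ('positive'): P(H) ← 0.79·0.0252 / (0.79·0.0252 + 0.166·0.9748) = 0.019883/0.18171 = 0.1094.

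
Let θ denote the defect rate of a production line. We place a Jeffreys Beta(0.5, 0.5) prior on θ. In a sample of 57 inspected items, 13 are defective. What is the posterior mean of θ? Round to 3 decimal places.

Observing 13 successes and 44 failures updates Beta(0.5, 0.5) by adding the success and failure counts to the two shape parameters: α = 0.5+13 = 13.5, β = 0.5+44 = 44.5.
Posterior mean = α/(α+β) = 13.5/58 = 0.233.

Posterior mean ≈ 0.233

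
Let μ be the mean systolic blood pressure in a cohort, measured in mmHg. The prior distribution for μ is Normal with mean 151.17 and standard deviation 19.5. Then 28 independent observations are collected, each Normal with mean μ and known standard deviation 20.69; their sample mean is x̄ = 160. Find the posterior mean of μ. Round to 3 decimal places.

Prior precision 1/τ₀² = 1/19.5² = 0.00262985; data precision n/σ² = 28/20.69² = 0.0654089.
Posterior precision = 0.00262985 + 0.0654089 = 0.0680388.
Posterior mean = (0.00262985·151.17 + 0.0654089·160) / 0.0680388 = 159.659.

Posterior mean ≈ 159.659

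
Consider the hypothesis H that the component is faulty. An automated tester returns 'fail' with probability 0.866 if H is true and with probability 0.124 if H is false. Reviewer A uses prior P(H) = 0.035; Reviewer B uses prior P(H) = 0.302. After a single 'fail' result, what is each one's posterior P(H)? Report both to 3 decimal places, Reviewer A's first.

Reviewer A: 0.202; Reviewer B: 0.751

The likelihood ratio for a 'fail' result is 0.866/0.124 = 6.9839.
Reviewer A: prior odds 0.035/0.965 = 0.036269; posterior odds 0.25330; posterior probability 0.202.
Reviewer B: prior odds 0.302/0.698 = 0.43266; posterior odds 3.0217; posterior probability 0.751.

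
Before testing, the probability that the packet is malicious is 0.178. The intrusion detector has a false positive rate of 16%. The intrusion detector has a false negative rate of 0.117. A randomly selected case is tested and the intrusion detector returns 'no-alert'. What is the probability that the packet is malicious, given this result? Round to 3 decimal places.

P(H | E) ≈ 0.029

Let H be the event that the packet is malicious. P(H) = 0.178, so P(¬H) = 0.822. With E the 'no-alert' result, P(E|H) = 0.117 and P(E|¬H) = 0.84.
P(E) = 0.117·0.178 + 0.84·0.822 = 0.020826 + 0.69048 = 0.71131.
By Bayes' theorem, P(H|E) = 0.020826 / 0.71131 = 0.029.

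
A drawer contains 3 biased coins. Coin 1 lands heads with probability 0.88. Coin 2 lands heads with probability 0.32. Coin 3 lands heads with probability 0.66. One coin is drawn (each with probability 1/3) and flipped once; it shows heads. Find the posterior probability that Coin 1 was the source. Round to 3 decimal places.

P(heads|C1) = 0.88; P(heads|C2) = 0.32; P(heads|C3) = 0.66.
Prior × likelihood for each source: 0.333333·0.88=0.2933, 0.333333·0.32=0.1067, 0.333333·0.66=0.2200. Summing gives P(heads) = 0.62000.
P(Coin 1 | heads) = 0.2933 / 0.62000 = 0.473.

Posterior probability ≈ 0.473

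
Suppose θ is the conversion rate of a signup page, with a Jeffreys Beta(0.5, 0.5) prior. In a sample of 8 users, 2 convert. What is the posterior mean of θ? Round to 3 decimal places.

Posterior mean ≈ 0.278

Observing 2 successes and 6 failures updates Beta(0.5, 0.5) by adding the success and failure counts to the two shape parameters: α = 0.5+2 = 2.5, β = 0.5+6 = 6.5.
Posterior mean = α/(α+β) = 2.5/9 = 0.278.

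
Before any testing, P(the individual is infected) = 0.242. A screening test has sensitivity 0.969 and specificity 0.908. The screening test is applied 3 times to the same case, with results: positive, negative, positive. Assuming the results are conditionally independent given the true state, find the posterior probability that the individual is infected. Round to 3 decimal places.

Let H be the event that the individual is infected; start with P(H) = 0.242. P('positive'|H) = 0.969, P('positive'|¬H) = 0.092.
Update on result 1 ('positive'): P(H) ← 0.969·0.2420 / (0.969·0.2420 + 0.092·0.7580) = 0.23450/0.30423 = 0.7708.
Update on result 2 ('negative'): P(H) ← 0.031·0.7708 / (0.031·0.7708 + 0.908·0.2292) = 0.023894/0.23202 = 0.1030.
Update on result 3 ('positive'): P(H) ← 0.969·0.1030 / (0.969·0.1030 + 0.092·0.8970) = 0.099789/0.18231 = 0.5473.

Posterior P(H) ≈ 0.547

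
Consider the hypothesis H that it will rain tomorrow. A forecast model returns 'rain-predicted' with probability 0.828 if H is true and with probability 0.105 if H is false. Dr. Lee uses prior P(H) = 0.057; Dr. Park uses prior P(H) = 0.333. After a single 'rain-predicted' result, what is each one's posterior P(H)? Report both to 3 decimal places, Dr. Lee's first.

The likelihood ratio for a 'rain-predicted' result is 0.828/0.105 = 7.8857.
Dr. Lee: prior odds 0.057/0.943 = 0.060445; posterior odds 0.47666; posterior probability 0.323.
Dr. Park: prior odds 0.333/0.667 = 0.49925; posterior odds 3.9369; posterior probability 0.797.

Dr. Lee: 0.323; Dr. Park: 0.797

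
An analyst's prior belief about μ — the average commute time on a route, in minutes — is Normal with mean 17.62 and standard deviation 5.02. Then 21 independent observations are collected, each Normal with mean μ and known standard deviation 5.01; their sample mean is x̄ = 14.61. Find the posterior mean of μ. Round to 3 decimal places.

With known σ, the Normal prior is conjugate. Weight on the data is w = (n/σ²)/(n/σ² + 1/τ₀²) = 0.836650/(0.836650+0.0396819) = 0.95472.
Posterior mean = w·x̄ + (1−w)·μ₀ = 0.95472·14.61 + 0.045282·17.62 = 14.746.

Posterior mean ≈ 14.746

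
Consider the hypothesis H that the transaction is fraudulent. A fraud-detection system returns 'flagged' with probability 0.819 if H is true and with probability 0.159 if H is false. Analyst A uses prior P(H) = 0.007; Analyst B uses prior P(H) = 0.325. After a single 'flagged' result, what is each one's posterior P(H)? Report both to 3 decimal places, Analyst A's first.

The likelihood ratio for a 'flagged' result is 0.819/0.159 = 5.1509.
Analyst A: prior odds 0.007/0.993 = 0.0070493; posterior odds 0.036311; posterior probability 0.035.
Analyst B: prior odds 0.325/0.675 = 0.48148; posterior odds 2.4801; posterior probability 0.713.

Analyst A: 0.035; Analyst B: 0.713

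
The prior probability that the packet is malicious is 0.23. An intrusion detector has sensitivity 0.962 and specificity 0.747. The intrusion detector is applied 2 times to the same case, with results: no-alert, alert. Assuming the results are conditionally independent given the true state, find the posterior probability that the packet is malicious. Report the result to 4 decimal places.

Posterior P(H) ≈ 0.0546

Let H be the event that the packet is malicious; start with P(H) = 0.23. P('alert'|H) = 0.962, P('alert'|¬H) = 0.253.
Update on result 1 ('no-alert'): P(H) ← 0.038·0.2300 / (0.038·0.2300 + 0.747·0.7700) = 0.0087400/0.58393 = 0.0150.
Update on result 2 ('alert'): P(H) ← 0.962·0.0150 / (0.962·0.0150 + 0.253·0.9850) = 0.014399/0.26361 = 0.0546.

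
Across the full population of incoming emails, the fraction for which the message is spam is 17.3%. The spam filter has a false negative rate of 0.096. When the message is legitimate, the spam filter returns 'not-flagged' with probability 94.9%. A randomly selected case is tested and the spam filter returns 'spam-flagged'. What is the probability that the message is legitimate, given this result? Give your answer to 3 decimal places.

P(¬H | E) ≈ 0.212

Let H be the event that the message is spam. P(H) = 0.173, so P(¬H) = 0.827. With E the 'spam-flagged' result, P(E|H) = 0.904 and P(E|¬H) = 0.051.
P(E) = 0.904·0.173 + 0.051·0.827 = 0.15639 + 0.042177 = 0.19857.
By Bayes' theorem, P(H|E) = 0.15639 / 0.19857 = 0.788. Hence P(¬H|E) = 1 − 0.788 = 0.212.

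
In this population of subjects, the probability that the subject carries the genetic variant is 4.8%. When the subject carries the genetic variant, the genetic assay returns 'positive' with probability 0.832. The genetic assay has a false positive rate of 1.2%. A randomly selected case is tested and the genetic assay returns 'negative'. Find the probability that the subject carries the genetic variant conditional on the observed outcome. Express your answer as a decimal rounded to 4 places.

P(H | E) ≈ 0.0085

Write H for 'the subject carries the genetic variant'. Prior odds H:¬H = 0.048/0.952 = 0.050420. For the 'negative' outcome, the likelihood ratio is 0.168/0.988 = 0.17004.
Posterior odds = 0.050420 × 0.17004 = 0.0085735, so P(H|E) = 0.0085735/(1+0.0085735) = 0.0085.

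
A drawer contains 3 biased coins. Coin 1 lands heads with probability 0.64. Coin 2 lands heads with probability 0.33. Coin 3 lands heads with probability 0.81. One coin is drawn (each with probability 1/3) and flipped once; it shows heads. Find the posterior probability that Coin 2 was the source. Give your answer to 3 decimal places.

Posterior probability ≈ 0.185

Tabulate prior·likelihood by source: [1] prior 0.333333, lik 0.64, product 0.2133; [2] prior 0.333333, lik 0.33, product 0.1100; [3] prior 0.333333, lik 0.81, product 0.2700.
Normalizing constant = 0.59333; the posterior for Coin 2 is its product over the sum, 0.1100/0.59333 = 0.185.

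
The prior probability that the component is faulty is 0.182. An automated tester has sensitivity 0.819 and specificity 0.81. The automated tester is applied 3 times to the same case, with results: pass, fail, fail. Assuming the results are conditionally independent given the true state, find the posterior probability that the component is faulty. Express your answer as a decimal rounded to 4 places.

Posterior P(H) ≈ 0.4802

With H the event that the component is faulty, the joint likelihood of the observed sequence is P(data|H) = 0.181·0.819·0.819 = 0.12141 and P(data|¬H) = 0.81·0.19·0.19 = 0.029241.
Bayes: P(H|data) = 0.182·0.12141 / (0.182·0.12141 + 0.818·0.029241) = 0.022096/0.046015 = 0.4802.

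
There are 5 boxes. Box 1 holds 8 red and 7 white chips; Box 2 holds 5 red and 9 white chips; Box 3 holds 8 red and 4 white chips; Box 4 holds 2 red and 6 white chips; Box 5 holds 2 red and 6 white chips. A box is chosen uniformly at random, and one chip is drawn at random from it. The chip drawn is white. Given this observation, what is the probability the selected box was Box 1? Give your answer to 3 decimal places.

Posterior probability ≈ 0.159

Tabulate prior·likelihood by source: [1] prior 0.2, lik 0.4667, product 0.09333; [2] prior 0.2, lik 0.6429, product 0.1286; [3] prior 0.2, lik 0.3333, product 0.06667; [4] prior 0.2, lik 0.75, product 0.1500; [5] prior 0.2, lik 0.75, product 0.1500.
Normalizing constant = 0.58857; the posterior for Box 1 is its product over the sum, 0.09333/0.58857 = 0.159.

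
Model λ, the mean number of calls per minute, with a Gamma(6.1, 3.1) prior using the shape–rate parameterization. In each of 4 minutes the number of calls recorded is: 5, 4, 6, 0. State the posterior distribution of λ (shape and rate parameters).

Posterior: Gamma(shape=21.1, rate=7.1)

Total count ∑xᵢ = 15 over n = 4 minutes.
Gamma is conjugate to the Poisson likelihood: posterior is Gamma(shape = 6.1+15 = 21.1, rate = 3.1+4 = 7.1).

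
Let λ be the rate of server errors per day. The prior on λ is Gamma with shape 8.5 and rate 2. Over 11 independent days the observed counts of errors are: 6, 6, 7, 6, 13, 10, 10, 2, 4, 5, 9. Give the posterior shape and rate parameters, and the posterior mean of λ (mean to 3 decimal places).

The Poisson likelihood adds the total count to the shape and the number of exposure periods to the rate. Here ∑xᵢ = 78 and n = 11, so shape 8.5→86.5 and rate 2→13.
Posterior mean = shape/rate = 86.5/13 = 6.654.

Posterior: Gamma(shape=86.5, rate=13); mean ≈ 6.654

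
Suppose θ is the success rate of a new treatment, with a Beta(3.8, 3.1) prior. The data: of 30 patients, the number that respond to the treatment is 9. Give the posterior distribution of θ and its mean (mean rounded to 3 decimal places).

Posterior: Beta(12.8, 24.1); mean ≈ 0.347

The binomial likelihood is conjugate to the Beta prior: with 9 successes and 21 failures, the posterior is Beta(3.8+9, 3.1+21) = Beta(12.8, 24.1).
Posterior mean = α/(α+β) = 12.8/36.9 = 0.347.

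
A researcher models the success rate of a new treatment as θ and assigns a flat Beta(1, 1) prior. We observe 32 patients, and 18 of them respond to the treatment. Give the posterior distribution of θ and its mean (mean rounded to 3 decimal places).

Posterior: Beta(19, 15); mean ≈ 0.559

The binomial likelihood is conjugate to the Beta prior: with 18 successes and 14 failures, the posterior is Beta(1+18, 1+14) = Beta(19, 15).
Posterior mean = α/(α+β) = 19/34 = 0.559.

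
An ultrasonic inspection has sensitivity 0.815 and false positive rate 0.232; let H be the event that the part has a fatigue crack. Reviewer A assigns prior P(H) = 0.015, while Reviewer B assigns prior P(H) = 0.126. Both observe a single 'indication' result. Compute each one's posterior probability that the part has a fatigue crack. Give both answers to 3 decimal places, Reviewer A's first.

Reviewer A: 0.051; Reviewer B: 0.336

P('+'|H) = 0.815, P('+'|¬H) = 0.232.
Reviewer A: numerator 0.815·0.015 = 0.012225; evidence = 0.012225+0.232·0.985 = 0.24074; posterior = 0.051.
Reviewer B: numerator 0.815·0.126 = 0.10269; evidence = 0.10269+0.232·0.874 = 0.30546; posterior = 0.336.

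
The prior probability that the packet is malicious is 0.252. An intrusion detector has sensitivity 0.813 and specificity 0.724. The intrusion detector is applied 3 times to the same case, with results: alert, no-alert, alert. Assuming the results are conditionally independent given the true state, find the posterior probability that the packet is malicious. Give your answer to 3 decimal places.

Posterior P(H) ≈ 0.430

Let H be the event that the packet is malicious; start with P(H) = 0.252. P('alert'|H) = 0.813, P('alert'|¬H) = 0.276.
Update on result 1 ('alert'): P(H) ← 0.813·0.2520 / (0.813·0.2520 + 0.276·0.7480) = 0.20488/0.41132 = 0.4981.
Update on result 2 ('no-alert'): P(H) ← 0.187·0.4981 / (0.187·0.4981 + 0.724·0.5019) = 0.093143/0.45653 = 0.2040.
Update on result 3 ('alert'): P(H) ← 0.813·0.2040 / (0.813·0.2040 + 0.276·0.7960) = 0.16587/0.38556 = 0.4302.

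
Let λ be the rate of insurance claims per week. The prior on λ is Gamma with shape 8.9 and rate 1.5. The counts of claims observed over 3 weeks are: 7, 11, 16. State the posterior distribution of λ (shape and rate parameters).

The Poisson likelihood adds the total count to the shape and the number of exposure periods to the rate. Here ∑xᵢ = 34 and n = 3, so shape 8.9→42.9 and rate 1.5→4.5.

Posterior: Gamma(shape=42.9, rate=4.5)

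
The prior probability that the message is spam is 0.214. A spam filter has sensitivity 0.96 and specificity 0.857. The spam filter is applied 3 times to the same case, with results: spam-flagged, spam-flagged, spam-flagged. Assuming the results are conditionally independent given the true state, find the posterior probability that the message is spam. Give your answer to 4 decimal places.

Posterior P(H) ≈ 0.9880

Let H be the event that the message is spam; start with P(H) = 0.214. P('spam-flagged'|H) = 0.96, P('spam-flagged'|¬H) = 0.143.
Update on result 1 ('spam-flagged'): P(H) ← 0.96·0.2140 / (0.96·0.2140 + 0.143·0.7860) = 0.20544/0.31784 = 0.6464.
Update on result 2 ('spam-flagged'): P(H) ← 0.96·0.6464 / (0.96·0.6464 + 0.143·0.3536) = 0.62051/0.67108 = 0.9246.
Update on result 3 ('spam-flagged'): P(H) ← 0.96·0.9246 / (0.96·0.9246 + 0.143·0.0754) = 0.88766/0.89843 = 0.9880.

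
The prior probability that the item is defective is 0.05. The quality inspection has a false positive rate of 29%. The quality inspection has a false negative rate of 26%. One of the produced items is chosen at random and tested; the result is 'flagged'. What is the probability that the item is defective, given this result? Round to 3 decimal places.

P(H | E) ≈ 0.118

Let H be the event that the item is defective. P(H) = 0.05, so P(¬H) = 0.95. With E the 'flagged' result, P(E|H) = 0.74 and P(E|¬H) = 0.29.
P(E) = 0.74·0.05 + 0.29·0.95 = 0.037000 + 0.27550 = 0.31250.
By Bayes' theorem, P(H|E) = 0.037000 / 0.31250 = 0.118.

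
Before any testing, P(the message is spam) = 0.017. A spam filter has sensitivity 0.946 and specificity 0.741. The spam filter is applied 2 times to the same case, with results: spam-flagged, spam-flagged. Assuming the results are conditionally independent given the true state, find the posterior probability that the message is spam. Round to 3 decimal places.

Let H be the event that the message is spam; start with P(H) = 0.017. P('spam-flagged'|H) = 0.946, P('spam-flagged'|¬H) = 0.259.
Update on result 1 ('spam-flagged'): P(H) ← 0.946·0.0170 / (0.946·0.0170 + 0.259·0.9830) = 0.016082/0.27068 = 0.0594.
Update on result 2 ('spam-flagged'): P(H) ← 0.946·0.0594 / (0.946·0.0594 + 0.259·0.9406) = 0.056205/0.29982 = 0.1875.

Posterior P(H) ≈ 0.187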